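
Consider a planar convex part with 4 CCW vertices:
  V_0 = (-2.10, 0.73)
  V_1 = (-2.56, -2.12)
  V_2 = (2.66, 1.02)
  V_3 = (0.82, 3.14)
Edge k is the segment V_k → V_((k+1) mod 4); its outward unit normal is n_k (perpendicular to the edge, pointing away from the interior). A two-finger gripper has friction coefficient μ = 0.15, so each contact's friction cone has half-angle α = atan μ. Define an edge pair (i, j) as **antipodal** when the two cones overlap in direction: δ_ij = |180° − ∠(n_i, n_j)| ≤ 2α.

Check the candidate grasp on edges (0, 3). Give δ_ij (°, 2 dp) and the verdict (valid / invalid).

α = atan 0.15 = 8.53°;  2α = 17.06°
edge 0: e_0 = (-0.46, -2.85);  n_0 = (-0.9872, +0.1593)
edge 3: e_3 = (-2.92, -2.41);  n_3 = (-0.6365, +0.7712)
∠(n_0, n_3) = 41.30°
δ = |180° − 41.30°| = 138.70°
138.70° > 2α = 17.06°  →  invalid

δ = 138.70°, invalid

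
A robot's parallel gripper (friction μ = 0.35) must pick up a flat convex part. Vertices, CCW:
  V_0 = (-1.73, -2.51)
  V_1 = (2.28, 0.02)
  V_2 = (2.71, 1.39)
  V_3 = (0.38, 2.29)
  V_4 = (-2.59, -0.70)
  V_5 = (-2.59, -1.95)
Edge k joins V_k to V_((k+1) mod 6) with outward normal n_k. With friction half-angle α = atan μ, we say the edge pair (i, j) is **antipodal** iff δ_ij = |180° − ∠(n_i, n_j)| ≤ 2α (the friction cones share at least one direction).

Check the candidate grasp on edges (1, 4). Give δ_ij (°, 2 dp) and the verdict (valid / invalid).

δ = 17.43°, valid

α = atan 0.35 = 19.29°;  2α = 38.58°
edge 1: e_1 = (+0.43, +1.37);  n_1 = (+0.9541, -0.2995)
edge 4: e_4 = (+0.00, -1.25);  n_4 = (-1.0000, -0.0000)
∠(n_1, n_4) = 162.57°
δ = |180° − 162.57°| = 17.43°
17.43° ≤ 2α = 38.58°  →  valid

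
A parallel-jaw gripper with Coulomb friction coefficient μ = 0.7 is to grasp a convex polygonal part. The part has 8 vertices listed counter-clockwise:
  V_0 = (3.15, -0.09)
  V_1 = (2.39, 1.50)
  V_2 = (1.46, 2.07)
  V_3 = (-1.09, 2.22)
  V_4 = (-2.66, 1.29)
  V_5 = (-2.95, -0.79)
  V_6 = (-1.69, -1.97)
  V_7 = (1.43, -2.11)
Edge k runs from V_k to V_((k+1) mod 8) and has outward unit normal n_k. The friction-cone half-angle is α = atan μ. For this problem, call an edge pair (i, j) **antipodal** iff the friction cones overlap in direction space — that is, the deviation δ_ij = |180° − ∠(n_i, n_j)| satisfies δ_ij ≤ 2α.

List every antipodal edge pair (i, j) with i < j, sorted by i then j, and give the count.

α = atan 0.7 = 34.99°;  2α = 69.98°
n_0 = (+0.9022, +0.4313)
n_1 = (+0.5226, +0.8526)
n_2 = (+0.0587, +0.9983)
n_3 = (-0.5097, +0.8604)
n_4 = (-0.9904, +0.1381)
n_5 = (-0.6836, -0.7299)
n_6 = (-0.0448, -0.9990)
n_7 = (+0.7614, -0.6483)
  (0,1): δ = 147.05°  ·
  (0,2): δ = 118.91°  ·
  (0,3): δ = 84.91°  ·
  (0,4): δ = 33.48°  ✓
  (0,5): δ = 21.33°  ✓
  (0,6): δ = 61.88°  ✓
  (0,7): δ = 114.04°  ·
  (1,2): δ = 151.86°  ·
  (1,3): δ = 117.86°  ·
  (1,4): δ = 66.43°  ✓
  (1,5): δ = 11.62°  ✓
  (1,6): δ = 28.94°  ✓
  (1,7): δ = 81.09°  ·
  (2,3): δ = 145.99°  ·
  (2,4): δ = 94.57°  ·
  (2,5): δ = 39.76°  ✓
  (2,6): δ = 0.80°  ✓
  (2,7): δ = 52.95°  ✓
  (3,4): δ = 128.58°  ·
  (3,5): δ = 73.76°  ·
  (3,6): δ = 33.21°  ✓
  (3,7): δ = 18.95°  ✓
  (4,5): δ = 125.18°  ·
  (4,6): δ = 84.63°  ·
  (4,7): δ = 32.48°  ✓
  (5,6): δ = 139.45°  ·
  (5,7): δ = 87.29°  ·
  (6,7): δ = 127.84°  ·
antipodal pairs: 12

count = 12; pairs: (0,4), (0,5), (0,6), (1,4), (1,5), (1,6), (2,5), (2,6), (2,7), (3,6), (3,7), (4,7)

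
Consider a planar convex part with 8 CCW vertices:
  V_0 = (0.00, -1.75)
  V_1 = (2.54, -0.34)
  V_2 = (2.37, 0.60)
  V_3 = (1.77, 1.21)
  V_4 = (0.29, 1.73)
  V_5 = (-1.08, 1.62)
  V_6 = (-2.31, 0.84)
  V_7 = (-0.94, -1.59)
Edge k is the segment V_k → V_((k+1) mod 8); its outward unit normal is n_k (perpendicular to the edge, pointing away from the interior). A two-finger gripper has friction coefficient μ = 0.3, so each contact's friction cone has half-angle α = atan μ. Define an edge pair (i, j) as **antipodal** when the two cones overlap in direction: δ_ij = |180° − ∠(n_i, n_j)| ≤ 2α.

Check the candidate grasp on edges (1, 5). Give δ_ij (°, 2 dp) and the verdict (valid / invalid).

α = atan 0.3 = 16.70°;  2α = 33.40°
edge 1: e_1 = (-0.17, +0.94);  n_1 = (+0.9840, +0.1780)
edge 5: e_5 = (-1.23, -0.78);  n_5 = (-0.5355, +0.8445)
∠(n_1, n_5) = 112.13°
δ = |180° − 112.13°| = 67.87°
67.87° > 2α = 33.40°  →  invalid

δ = 67.87°, invalid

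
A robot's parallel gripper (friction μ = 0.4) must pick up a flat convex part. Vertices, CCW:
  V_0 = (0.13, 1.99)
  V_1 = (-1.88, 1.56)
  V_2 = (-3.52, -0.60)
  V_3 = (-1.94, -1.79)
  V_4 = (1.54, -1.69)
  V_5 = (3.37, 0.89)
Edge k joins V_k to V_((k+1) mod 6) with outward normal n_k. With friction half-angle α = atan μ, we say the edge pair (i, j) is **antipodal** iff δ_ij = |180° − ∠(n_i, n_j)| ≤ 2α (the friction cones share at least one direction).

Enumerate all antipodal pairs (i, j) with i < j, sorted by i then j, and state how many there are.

α = atan 0.4 = 21.80°;  2α = 43.60°
n_0 = (-0.2092, +0.9779)
n_1 = (-0.7964, +0.6047)
n_2 = (-0.6016, -0.7988)
n_3 = (+0.0287, -0.9996)
n_4 = (+0.8157, -0.5785)
n_5 = (+0.3215, +0.9469)
  (0,1): δ = 139.28°  ·
  (0,2): δ = 49.06°  ·
  (0,3): δ = 10.43°  ✓
  (0,4): δ = 42.58°  ✓
  (0,5): δ = 149.17°  ·
  (1,2): δ = 89.78°  ·
  (1,3): δ = 51.15°  ·
  (1,4): δ = 1.86°  ✓
  (1,5): δ = 108.46°  ·
  (2,3): δ = 141.37°  ·
  (2,4): δ = 88.36°  ·
  (2,5): δ = 18.23°  ✓
  (3,4): δ = 126.99°  ·
  (3,5): δ = 20.40°  ✓
  (4,5): δ = 73.40°  ·
antipodal pairs: 5

count = 5; pairs: (0,3), (0,4), (1,4), (2,5), (3,5)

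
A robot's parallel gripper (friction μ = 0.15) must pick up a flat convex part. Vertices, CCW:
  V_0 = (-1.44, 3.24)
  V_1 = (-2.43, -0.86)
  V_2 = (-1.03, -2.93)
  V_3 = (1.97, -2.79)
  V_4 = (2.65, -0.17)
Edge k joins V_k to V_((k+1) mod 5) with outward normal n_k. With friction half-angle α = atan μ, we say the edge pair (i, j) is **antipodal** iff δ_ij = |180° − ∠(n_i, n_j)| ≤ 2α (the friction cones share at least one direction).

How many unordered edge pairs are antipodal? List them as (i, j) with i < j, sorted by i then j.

count = 2; pairs: (0,3), (1,4)

α = atan 0.15 = 8.53°;  2α = 17.06°
n_0 = (-0.9721, +0.2347)
n_1 = (-0.8283, -0.5602)
n_2 = (+0.0466, -0.9989)
n_3 = (+0.9679, -0.2512)
n_4 = (+0.6404, +0.7681)
  (0,1): δ = 132.35°  ·
  (0,2): δ = 73.75°  ·
  (0,3): δ = 0.97°  ✓
  (0,4): δ = 63.76°  ·
  (1,2): δ = 121.40°  ·
  (1,3): δ = 48.62°  ·
  (1,4): δ = 16.11°  ✓
  (2,3): δ = 107.22°  ·
  (2,4): δ = 42.49°  ·
  (3,4): δ = 115.27°  ·
antipodal pairs: 2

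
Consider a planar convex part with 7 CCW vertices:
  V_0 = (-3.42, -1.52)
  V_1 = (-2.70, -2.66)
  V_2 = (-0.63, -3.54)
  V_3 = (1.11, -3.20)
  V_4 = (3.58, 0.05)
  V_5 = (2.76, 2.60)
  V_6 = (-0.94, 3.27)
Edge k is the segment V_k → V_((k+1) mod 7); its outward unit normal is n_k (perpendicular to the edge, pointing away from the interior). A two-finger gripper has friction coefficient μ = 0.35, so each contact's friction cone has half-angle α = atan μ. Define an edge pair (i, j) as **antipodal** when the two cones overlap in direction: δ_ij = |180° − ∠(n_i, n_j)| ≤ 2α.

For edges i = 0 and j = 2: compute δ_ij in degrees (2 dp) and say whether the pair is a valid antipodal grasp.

α = atan 0.35 = 19.29°;  2α = 38.58°
edge 0: e_0 = (+0.72, -1.14);  n_0 = (-0.8455, -0.5340)
edge 2: e_2 = (+1.74, +0.34);  n_2 = (+0.1918, -0.9814)
∠(n_0, n_2) = 68.78°
δ = |180° − 68.78°| = 111.22°
111.22° > 2α = 38.58°  →  invalid

δ = 111.22°, invalid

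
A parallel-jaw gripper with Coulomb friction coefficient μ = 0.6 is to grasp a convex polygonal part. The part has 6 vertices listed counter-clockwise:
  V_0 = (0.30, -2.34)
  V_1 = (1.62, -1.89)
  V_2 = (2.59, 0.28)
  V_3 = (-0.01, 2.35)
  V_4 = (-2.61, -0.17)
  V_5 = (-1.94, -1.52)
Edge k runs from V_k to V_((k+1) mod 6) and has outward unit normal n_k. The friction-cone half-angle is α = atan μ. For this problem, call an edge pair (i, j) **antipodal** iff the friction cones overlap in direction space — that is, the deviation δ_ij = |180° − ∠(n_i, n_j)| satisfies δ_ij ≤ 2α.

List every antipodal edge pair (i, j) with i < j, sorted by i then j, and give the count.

α = atan 0.6 = 30.96°;  2α = 61.93°
n_0 = (+0.3227, -0.9465)
n_1 = (+0.9129, -0.4081)
n_2 = (+0.6229, +0.7823)
n_3 = (-0.6960, +0.7181)
n_4 = (-0.8958, -0.4446)
n_5 = (-0.3438, -0.9391)
  (0,1): δ = 132.91°  ·
  (0,2): δ = 57.35°  ✓
  (0,3): δ = 25.28°  ✓
  (0,4): δ = 97.57°  ·
  (0,5): δ = 141.07°  ·
  (1,2): δ = 104.44°  ·
  (1,3): δ = 21.81°  ✓
  (1,4): δ = 50.48°  ✓
  (1,5): δ = 93.98°  ·
  (2,3): δ = 97.37°  ·
  (2,4): δ = 25.08°  ✓
  (2,5): δ = 18.42°  ✓
  (3,4): δ = 107.71°  ·
  (3,5): δ = 64.21°  ·
  (4,5): δ = 136.50°  ·
antipodal pairs: 6

count = 6; pairs: (0,2), (0,3), (1,3), (1,4), (2,4), (2,5)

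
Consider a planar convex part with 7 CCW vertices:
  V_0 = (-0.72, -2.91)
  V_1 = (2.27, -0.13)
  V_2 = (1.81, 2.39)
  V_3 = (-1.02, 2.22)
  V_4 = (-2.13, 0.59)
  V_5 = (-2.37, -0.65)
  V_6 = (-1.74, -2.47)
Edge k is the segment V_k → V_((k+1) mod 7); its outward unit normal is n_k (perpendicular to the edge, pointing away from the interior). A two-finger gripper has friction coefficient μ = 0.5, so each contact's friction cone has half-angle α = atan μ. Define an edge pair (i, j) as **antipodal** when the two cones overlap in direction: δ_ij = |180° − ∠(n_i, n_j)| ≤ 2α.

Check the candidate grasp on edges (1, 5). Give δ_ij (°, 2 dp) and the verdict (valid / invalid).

δ = 8.75°, valid

α = atan 0.5 = 26.57°;  2α = 53.13°
edge 1: e_1 = (-0.46, +2.52);  n_1 = (+0.9837, +0.1796)
edge 5: e_5 = (+0.63, -1.82);  n_5 = (-0.9450, -0.3271)
∠(n_1, n_5) = 171.25°
δ = |180° − 171.25°| = 8.75°
8.75° ≤ 2α = 53.13°  →  valid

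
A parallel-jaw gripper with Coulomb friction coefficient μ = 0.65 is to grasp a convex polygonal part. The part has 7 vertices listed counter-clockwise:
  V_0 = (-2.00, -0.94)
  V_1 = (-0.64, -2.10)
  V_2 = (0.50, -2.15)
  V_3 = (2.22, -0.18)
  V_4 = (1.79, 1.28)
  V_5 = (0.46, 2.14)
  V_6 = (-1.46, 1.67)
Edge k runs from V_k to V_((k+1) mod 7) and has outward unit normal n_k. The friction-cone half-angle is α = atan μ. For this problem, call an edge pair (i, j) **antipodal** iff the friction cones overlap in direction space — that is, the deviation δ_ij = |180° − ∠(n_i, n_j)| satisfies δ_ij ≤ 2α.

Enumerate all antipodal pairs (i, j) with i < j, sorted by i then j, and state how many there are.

count = 8; pairs: (0,3), (0,4), (0,5), (1,4), (1,5), (2,5), (2,6), (3,6)

α = atan 0.65 = 33.02°;  2α = 66.05°
n_0 = (-0.6489, -0.7608)
n_1 = (-0.0438, -0.9990)
n_2 = (+0.7533, -0.6577)
n_3 = (+0.9593, +0.2825)
n_4 = (+0.5430, +0.8397)
n_5 = (-0.2378, +0.9713)
n_6 = (-0.9793, +0.2026)
  (0,1): δ = 142.05°  ·
  (0,2): δ = 90.66°  ·
  (0,3): δ = 33.13°  ✓
  (0,4): δ = 7.57°  ✓
  (0,5): δ = 54.22°  ✓
  (0,6): δ = 118.77°  ·
  (1,2): δ = 128.61°  ·
  (1,3): δ = 71.08°  ·
  (1,4): δ = 30.38°  ✓
  (1,5): δ = 16.27°  ✓
  (1,6): δ = 80.82°  ·
  (2,3): δ = 122.47°  ·
  (2,4): δ = 81.76°  ·
  (2,5): δ = 35.12°  ✓
  (2,6): δ = 29.43°  ✓
  (3,4): δ = 139.30°  ·
  (3,5): δ = 92.66°  ·
  (3,6): δ = 28.10°  ✓
  (4,5): δ = 133.36°  ·
  (4,6): δ = 68.80°  ·
  (5,6): δ = 115.44°  ·
antipodal pairs: 8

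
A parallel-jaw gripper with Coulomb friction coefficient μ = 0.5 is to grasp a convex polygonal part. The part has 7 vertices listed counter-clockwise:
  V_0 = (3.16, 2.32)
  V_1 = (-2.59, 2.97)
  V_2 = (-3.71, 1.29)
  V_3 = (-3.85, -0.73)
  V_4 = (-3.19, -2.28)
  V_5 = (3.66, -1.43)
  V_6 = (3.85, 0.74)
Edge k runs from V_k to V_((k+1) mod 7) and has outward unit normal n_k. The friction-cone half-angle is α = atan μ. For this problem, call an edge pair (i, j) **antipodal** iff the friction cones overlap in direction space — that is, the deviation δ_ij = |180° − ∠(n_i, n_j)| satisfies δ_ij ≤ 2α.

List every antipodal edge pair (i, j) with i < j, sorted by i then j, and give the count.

α = atan 0.5 = 26.57°;  2α = 53.13°
n_0 = (+0.1123, +0.9937)
n_1 = (-0.8321, +0.5547)
n_2 = (-0.9976, +0.0691)
n_3 = (-0.9201, -0.3918)
n_4 = (+0.1231, -0.9924)
n_5 = (+0.9962, -0.0872)
n_6 = (+0.9164, +0.4002)
  (0,1): δ = 117.24°  ·
  (0,2): δ = 87.52°  ·
  (0,3): δ = 60.49°  ·
  (0,4): δ = 13.52°  ✓
  (0,5): δ = 91.45°  ·
  (0,6): δ = 120.04°  ·
  (1,2): δ = 150.27°  ·
  (1,3): δ = 123.25°  ·
  (1,4): δ = 49.24°  ✓
  (1,5): δ = 28.69°  ✓
  (1,6): δ = 57.28°  ·
  (2,3): δ = 152.97°  ·
  (2,4): δ = 78.96°  ·
  (2,5): δ = 1.04°  ✓
  (2,6): δ = 27.56°  ✓
  (3,4): δ = 105.99°  ·
  (3,5): δ = 28.07°  ✓
  (3,6): δ = 0.53°  ✓
  (4,5): δ = 102.08°  ·
  (4,6): δ = 73.48°  ·
  (5,6): δ = 151.40°  ·
antipodal pairs: 7

count = 7; pairs: (0,4), (1,4), (1,5), (2,5), (2,6), (3,5), (3,6)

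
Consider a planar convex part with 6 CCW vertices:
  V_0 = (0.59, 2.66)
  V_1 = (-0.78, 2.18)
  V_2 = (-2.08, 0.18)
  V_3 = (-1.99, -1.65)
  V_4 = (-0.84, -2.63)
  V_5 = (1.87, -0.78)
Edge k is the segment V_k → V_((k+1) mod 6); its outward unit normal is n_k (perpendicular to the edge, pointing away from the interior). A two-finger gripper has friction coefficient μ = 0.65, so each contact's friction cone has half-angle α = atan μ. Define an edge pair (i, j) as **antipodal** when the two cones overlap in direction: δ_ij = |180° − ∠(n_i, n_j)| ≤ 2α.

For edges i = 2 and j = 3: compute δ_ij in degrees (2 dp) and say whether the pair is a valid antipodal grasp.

α = atan 0.65 = 33.02°;  2α = 66.05°
edge 2: e_2 = (+0.09, -1.83);  n_2 = (-0.9988, -0.0491)
edge 3: e_3 = (+1.15, -0.98);  n_3 = (-0.6486, -0.7611)
∠(n_2, n_3) = 46.75°
δ = |180° − 46.75°| = 133.25°
133.25° > 2α = 66.05°  →  invalid

δ = 133.25°, invalid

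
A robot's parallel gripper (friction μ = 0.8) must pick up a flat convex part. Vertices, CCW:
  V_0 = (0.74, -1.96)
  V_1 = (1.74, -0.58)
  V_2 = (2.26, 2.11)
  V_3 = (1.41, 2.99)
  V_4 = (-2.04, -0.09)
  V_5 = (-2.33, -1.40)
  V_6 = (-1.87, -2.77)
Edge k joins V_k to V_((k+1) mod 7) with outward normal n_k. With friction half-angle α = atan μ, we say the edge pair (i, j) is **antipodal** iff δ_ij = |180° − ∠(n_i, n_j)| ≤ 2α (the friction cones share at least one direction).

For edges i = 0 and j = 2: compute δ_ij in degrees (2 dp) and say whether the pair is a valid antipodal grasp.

δ = 100.06°, invalid

α = atan 0.8 = 38.66°;  2α = 77.32°
edge 0: e_0 = (+1.00, +1.38);  n_0 = (+0.8097, -0.5868)
edge 2: e_2 = (-0.85, +0.88);  n_2 = (+0.7193, +0.6947)
∠(n_0, n_2) = 79.94°
δ = |180° − 79.94°| = 100.06°
100.06° > 2α = 77.32°  →  invalid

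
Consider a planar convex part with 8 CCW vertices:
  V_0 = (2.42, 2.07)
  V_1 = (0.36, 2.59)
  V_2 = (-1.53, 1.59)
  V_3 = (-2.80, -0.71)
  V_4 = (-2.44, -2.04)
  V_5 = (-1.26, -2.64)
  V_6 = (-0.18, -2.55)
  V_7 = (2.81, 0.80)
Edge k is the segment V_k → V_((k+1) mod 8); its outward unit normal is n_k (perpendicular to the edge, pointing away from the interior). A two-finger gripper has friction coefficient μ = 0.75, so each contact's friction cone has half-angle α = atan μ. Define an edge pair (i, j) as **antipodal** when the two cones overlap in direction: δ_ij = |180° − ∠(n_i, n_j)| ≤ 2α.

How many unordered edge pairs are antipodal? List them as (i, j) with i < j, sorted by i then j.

count = 13; pairs: (0,3), (0,4), (0,5), (0,6), (1,4), (1,5), (1,6), (2,5), (2,6), (2,7), (3,6), (3,7), (4,7)

α = atan 0.75 = 36.87°;  2α = 73.74°
n_0 = (+0.2447, +0.9696)
n_1 = (-0.4677, +0.8839)
n_2 = (-0.8754, +0.4834)
n_3 = (-0.9653, -0.2613)
n_4 = (-0.4532, -0.8914)
n_5 = (+0.0830, -0.9965)
n_6 = (+0.7461, -0.6659)
n_7 = (+0.9559, +0.2936)
  (0,1): δ = 137.95°  ·
  (0,2): δ = 104.74°  ·
  (0,3): δ = 60.69°  ✓
  (0,4): δ = 12.79°  ✓
  (0,5): δ = 18.93°  ✓
  (0,6): δ = 62.42°  ✓
  (0,7): δ = 121.24°  ·
  (1,2): δ = 146.79°  ·
  (1,3): δ = 102.74°  ·
  (1,4): δ = 54.84°  ✓
  (1,5): δ = 23.12°  ✓
  (1,6): δ = 20.37°  ✓
  (1,7): δ = 79.19°  ·
  (2,3): δ = 135.95°  ·
  (2,4): δ = 88.05°  ·
  (2,5): δ = 56.33°  ✓
  (2,6): δ = 12.84°  ✓
  (2,7): δ = 45.98°  ✓
  (3,4): δ = 132.10°  ·
  (3,5): δ = 100.38°  ·
  (3,6): δ = 56.90°  ✓
  (3,7): δ = 1.93°  ✓
  (4,5): δ = 148.28°  ·
  (4,6): δ = 104.80°  ·
  (4,7): δ = 45.98°  ✓
  (5,6): δ = 136.51°  ·
  (5,7): δ = 77.69°  ·
  (6,7): δ = 121.18°  ·
antipodal pairs: 13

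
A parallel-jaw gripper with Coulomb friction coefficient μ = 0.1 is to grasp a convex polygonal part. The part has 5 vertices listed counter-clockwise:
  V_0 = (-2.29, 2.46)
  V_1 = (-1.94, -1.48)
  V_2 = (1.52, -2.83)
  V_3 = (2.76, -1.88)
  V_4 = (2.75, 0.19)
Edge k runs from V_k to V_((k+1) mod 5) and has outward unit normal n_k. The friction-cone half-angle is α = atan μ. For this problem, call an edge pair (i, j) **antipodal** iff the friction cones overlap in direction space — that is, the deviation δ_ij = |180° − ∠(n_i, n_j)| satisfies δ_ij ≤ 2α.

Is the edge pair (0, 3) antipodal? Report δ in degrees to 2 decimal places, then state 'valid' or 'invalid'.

δ = 4.80°, valid

α = atan 0.1 = 5.71°;  2α = 11.42°
edge 0: e_0 = (+0.35, -3.94);  n_0 = (-0.9961, -0.0885)
edge 3: e_3 = (-0.01, +2.07);  n_3 = (+1.0000, +0.0048)
∠(n_0, n_3) = 175.20°
δ = |180° − 175.20°| = 4.80°
4.80° ≤ 2α = 11.42°  →  valid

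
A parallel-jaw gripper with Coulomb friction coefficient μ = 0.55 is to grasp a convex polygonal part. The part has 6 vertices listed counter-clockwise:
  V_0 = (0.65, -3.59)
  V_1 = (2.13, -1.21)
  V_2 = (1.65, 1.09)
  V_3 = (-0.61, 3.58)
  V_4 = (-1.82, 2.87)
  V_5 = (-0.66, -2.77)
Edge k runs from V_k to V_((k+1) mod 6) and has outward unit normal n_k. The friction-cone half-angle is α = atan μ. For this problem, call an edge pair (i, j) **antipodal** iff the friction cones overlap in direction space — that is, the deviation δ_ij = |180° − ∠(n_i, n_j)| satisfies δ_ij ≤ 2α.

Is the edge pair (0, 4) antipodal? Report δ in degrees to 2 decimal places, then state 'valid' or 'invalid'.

δ = 43.50°, valid

α = atan 0.55 = 28.81°;  2α = 57.62°
edge 0: e_0 = (+1.48, +2.38);  n_0 = (+0.8492, -0.5281)
edge 4: e_4 = (+1.16, -5.64);  n_4 = (-0.9795, -0.2015)
∠(n_0, n_4) = 136.50°
δ = |180° − 136.50°| = 43.50°
43.50° ≤ 2α = 57.62°  →  valid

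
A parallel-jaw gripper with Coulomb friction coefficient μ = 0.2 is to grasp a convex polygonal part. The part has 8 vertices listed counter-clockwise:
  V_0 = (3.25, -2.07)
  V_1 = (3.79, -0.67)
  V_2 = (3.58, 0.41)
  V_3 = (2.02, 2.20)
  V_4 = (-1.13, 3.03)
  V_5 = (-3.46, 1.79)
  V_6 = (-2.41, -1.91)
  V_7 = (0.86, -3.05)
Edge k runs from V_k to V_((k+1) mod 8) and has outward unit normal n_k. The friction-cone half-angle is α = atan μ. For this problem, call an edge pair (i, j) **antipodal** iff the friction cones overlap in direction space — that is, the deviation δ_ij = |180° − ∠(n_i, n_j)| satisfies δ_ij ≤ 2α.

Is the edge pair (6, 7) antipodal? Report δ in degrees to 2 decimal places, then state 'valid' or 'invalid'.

δ = 138.48°, invalid

α = atan 0.2 = 11.31°;  2α = 22.62°
edge 6: e_6 = (+3.27, -1.14);  n_6 = (-0.3292, -0.9443)
edge 7: e_7 = (+2.39, +0.98);  n_7 = (+0.3794, -0.9252)
∠(n_6, n_7) = 41.52°
δ = |180° − 41.52°| = 138.48°
138.48° > 2α = 22.62°  →  invalid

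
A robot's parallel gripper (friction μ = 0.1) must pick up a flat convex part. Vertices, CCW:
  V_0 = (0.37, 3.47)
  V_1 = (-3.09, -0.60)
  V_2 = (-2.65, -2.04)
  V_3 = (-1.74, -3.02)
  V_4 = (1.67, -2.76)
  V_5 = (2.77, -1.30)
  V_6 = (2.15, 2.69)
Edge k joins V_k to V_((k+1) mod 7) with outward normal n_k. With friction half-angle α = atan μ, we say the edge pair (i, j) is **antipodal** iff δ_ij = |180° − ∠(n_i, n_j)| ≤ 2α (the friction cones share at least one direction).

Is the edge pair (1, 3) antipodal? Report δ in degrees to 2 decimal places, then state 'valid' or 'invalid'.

α = atan 0.1 = 5.71°;  2α = 11.42°
edge 1: e_1 = (+0.44, -1.44);  n_1 = (-0.9564, -0.2922)
edge 3: e_3 = (+3.41, +0.26);  n_3 = (+0.0760, -0.9971)
∠(n_1, n_3) = 77.37°
δ = |180° − 77.37°| = 102.63°
102.63° > 2α = 11.42°  →  invalid

δ = 102.63°, invalid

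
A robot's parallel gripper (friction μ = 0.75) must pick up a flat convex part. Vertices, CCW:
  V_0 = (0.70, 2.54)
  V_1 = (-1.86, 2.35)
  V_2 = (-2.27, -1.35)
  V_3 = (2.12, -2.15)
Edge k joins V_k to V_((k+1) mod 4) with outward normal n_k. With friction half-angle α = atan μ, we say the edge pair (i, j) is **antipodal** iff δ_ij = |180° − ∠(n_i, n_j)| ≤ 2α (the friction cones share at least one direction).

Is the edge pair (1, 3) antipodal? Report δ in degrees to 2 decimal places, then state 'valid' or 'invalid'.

α = atan 0.75 = 36.87°;  2α = 73.74°
edge 1: e_1 = (-0.41, -3.70);  n_1 = (-0.9939, +0.1101)
edge 3: e_3 = (-1.42, +4.69);  n_3 = (+0.9571, +0.2898)
∠(n_1, n_3) = 156.83°
δ = |180° − 156.83°| = 23.17°
23.17° ≤ 2α = 73.74°  →  valid

δ = 23.17°, valid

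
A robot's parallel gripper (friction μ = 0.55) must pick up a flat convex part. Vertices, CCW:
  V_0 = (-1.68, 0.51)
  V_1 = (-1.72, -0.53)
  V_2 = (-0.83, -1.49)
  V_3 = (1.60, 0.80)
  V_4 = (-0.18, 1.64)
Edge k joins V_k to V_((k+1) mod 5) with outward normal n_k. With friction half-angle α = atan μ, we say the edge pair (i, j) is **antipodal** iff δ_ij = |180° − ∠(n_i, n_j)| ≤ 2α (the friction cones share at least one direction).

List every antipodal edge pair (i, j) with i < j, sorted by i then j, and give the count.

α = atan 0.55 = 28.81°;  2α = 57.62°
n_0 = (-0.9993, +0.0384)
n_1 = (-0.7333, -0.6799)
n_2 = (+0.6858, -0.7278)
n_3 = (+0.4268, +0.9044)
n_4 = (-0.6017, +0.7987)
  (0,1): δ = 134.96°  ·
  (0,2): δ = 44.50°  ✓
  (0,3): δ = 66.94°  ·
  (0,4): δ = 129.19°  ·
  (1,2): δ = 89.53°  ·
  (1,3): δ = 21.90°  ✓
  (1,4): δ = 84.16°  ·
  (2,3): δ = 68.56°  ·
  (2,4): δ = 6.31°  ✓
  (3,4): δ = 117.74°  ·
antipodal pairs: 3

count = 3; pairs: (0,2), (1,3), (2,4)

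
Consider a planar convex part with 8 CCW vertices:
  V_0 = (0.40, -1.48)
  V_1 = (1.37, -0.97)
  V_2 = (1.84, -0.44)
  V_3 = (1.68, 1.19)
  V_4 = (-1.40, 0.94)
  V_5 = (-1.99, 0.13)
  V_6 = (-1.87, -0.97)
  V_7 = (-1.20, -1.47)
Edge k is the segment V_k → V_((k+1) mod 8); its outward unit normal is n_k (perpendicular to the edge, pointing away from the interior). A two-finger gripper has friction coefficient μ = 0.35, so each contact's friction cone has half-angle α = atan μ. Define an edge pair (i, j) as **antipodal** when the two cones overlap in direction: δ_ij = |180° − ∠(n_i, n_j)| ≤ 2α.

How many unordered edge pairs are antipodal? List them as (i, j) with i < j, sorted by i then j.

count = 5; pairs: (0,3), (0,4), (1,4), (2,5), (3,7)

α = atan 0.35 = 19.29°;  2α = 38.58°
n_0 = (+0.4654, -0.8851)
n_1 = (+0.7482, -0.6635)
n_2 = (+0.9952, +0.0977)
n_3 = (-0.0809, +0.9967)
n_4 = (-0.8083, +0.5888)
n_5 = (-0.9941, -0.1084)
n_6 = (-0.5981, -0.8014)
n_7 = (-0.0062, -1.0000)
  (0,1): δ = 159.30°  ·
  (0,2): δ = 112.13°  ·
  (0,3): δ = 23.09°  ✓
  (0,4): δ = 26.20°  ✓
  (0,5): δ = 68.49°  ·
  (0,6): δ = 115.53°  ·
  (0,7): δ = 151.91°  ·
  (1,2): δ = 132.83°  ·
  (1,3): δ = 43.79°  ·
  (1,4): δ = 5.50°  ✓
  (1,5): δ = 47.79°  ·
  (1,6): δ = 94.83°  ·
  (1,7): δ = 131.21°  ·
  (2,3): δ = 90.97°  ·
  (2,4): δ = 41.68°  ·
  (2,5): δ = 0.62°  ✓
  (2,6): δ = 47.66°  ·
  (2,7): δ = 84.04°  ·
  (3,4): δ = 130.71°  ·
  (3,5): δ = 88.41°  ·
  (3,6): δ = 41.37°  ·
  (3,7): δ = 5.00°  ✓
  (4,5): δ = 137.70°  ·
  (4,6): δ = 90.66°  ·
  (4,7): δ = 54.29°  ·
  (5,6): δ = 132.96°  ·
  (5,7): δ = 96.58°  ·
  (6,7): δ = 143.63°  ·
antipodal pairs: 5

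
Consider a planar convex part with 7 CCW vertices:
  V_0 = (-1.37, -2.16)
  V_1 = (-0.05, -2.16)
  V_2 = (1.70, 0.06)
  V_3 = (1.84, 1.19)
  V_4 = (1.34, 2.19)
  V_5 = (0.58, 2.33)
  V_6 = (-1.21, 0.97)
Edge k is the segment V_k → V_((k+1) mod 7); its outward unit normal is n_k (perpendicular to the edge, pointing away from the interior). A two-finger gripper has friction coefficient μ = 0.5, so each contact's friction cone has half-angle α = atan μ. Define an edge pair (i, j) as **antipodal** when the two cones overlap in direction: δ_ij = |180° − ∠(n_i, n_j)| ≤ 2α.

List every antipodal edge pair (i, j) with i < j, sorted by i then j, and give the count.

α = atan 0.5 = 26.57°;  2α = 53.13°
n_0 = (+0.0000, -1.0000)
n_1 = (+0.7853, -0.6191)
n_2 = (+0.9924, -0.1230)
n_3 = (+0.8944, +0.4472)
n_4 = (+0.1812, +0.9835)
n_5 = (-0.6050, +0.7962)
n_6 = (-0.9987, +0.0511)
  (0,1): δ = 128.25°  ·
  (0,2): δ = 97.06°  ·
  (0,3): δ = 63.43°  ·
  (0,4): δ = 10.44°  ✓
  (0,5): δ = 37.23°  ✓
  (0,6): δ = 87.07°  ·
  (1,2): δ = 148.81°  ·
  (1,3): δ = 115.19°  ·
  (1,4): δ = 62.19°  ·
  (1,5): δ = 14.52°  ✓
  (1,6): δ = 35.32°  ✓
  (2,3): δ = 146.37°  ·
  (2,4): δ = 93.37°  ·
  (2,5): δ = 45.71°  ✓
  (2,6): δ = 4.14°  ✓
  (3,4): δ = 127.00°  ·
  (3,5): δ = 79.34°  ·
  (3,6): δ = 29.49°  ✓
  (4,5): δ = 132.34°  ·
  (4,6): δ = 82.49°  ·
  (5,6): δ = 130.15°  ·
antipodal pairs: 7

count = 7; pairs: (0,4), (0,5), (1,5), (1,6), (2,5), (2,6), (3,6)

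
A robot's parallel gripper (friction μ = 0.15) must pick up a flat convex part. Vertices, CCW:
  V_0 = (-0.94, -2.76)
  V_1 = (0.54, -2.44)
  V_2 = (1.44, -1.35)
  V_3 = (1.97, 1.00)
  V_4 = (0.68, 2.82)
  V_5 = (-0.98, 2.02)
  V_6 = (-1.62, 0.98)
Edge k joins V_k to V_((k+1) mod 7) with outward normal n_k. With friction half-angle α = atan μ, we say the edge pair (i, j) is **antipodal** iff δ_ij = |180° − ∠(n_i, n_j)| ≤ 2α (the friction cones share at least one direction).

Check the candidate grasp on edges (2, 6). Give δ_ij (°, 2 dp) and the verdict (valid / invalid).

α = atan 0.15 = 8.53°;  2α = 17.06°
edge 2: e_2 = (+0.53, +2.35);  n_2 = (+0.9755, -0.2200)
edge 6: e_6 = (+0.68, -3.74);  n_6 = (-0.9839, -0.1789)
∠(n_2, n_6) = 156.99°
δ = |180° − 156.99°| = 23.01°
23.01° > 2α = 17.06°  →  invalid

δ = 23.01°, invalid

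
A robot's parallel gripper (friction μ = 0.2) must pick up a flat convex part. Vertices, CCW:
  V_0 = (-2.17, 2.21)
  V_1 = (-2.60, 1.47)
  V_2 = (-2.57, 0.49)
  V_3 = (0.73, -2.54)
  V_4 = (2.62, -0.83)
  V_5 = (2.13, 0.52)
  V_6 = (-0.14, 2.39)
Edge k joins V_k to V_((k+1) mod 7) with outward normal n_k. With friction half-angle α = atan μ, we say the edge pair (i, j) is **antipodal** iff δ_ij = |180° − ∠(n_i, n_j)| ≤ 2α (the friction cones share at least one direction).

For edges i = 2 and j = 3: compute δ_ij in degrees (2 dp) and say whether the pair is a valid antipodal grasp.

δ = 95.30°, invalid

α = atan 0.2 = 11.31°;  2α = 22.62°
edge 2: e_2 = (+3.30, -3.03);  n_2 = (-0.6763, -0.7366)
edge 3: e_3 = (+1.89, +1.71);  n_3 = (+0.6709, -0.7415)
∠(n_2, n_3) = 84.70°
δ = |180° − 84.70°| = 95.30°
95.30° > 2α = 22.62°  →  invalid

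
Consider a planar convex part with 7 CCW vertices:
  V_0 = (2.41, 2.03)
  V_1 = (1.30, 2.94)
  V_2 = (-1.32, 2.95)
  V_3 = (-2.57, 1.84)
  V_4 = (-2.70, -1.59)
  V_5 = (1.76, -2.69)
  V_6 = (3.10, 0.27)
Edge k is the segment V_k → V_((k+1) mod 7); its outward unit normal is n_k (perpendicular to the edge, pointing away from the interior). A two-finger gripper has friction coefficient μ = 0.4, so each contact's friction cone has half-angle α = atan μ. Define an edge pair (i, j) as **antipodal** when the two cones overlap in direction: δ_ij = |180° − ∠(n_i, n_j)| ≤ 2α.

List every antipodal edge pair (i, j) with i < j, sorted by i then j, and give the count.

α = atan 0.4 = 21.80°;  2α = 43.60°
n_0 = (+0.6340, +0.7733)
n_1 = (+0.0038, +1.0000)
n_2 = (-0.6640, +0.7477)
n_3 = (-0.9993, +0.0379)
n_4 = (-0.2395, -0.9709)
n_5 = (+0.9110, -0.4124)
n_6 = (+0.9310, +0.3650)
  (0,1): δ = 140.87°  ·
  (0,2): δ = 99.05°  ·
  (0,3): δ = 52.82°  ·
  (0,4): δ = 25.49°  ✓
  (0,5): δ = 104.99°  ·
  (0,6): δ = 150.75°  ·
  (1,2): δ = 138.18°  ·
  (1,3): δ = 91.95°  ·
  (1,4): δ = 13.64°  ✓
  (1,5): δ = 65.86°  ·
  (1,6): δ = 111.63°  ·
  (2,3): δ = 133.78°  ·
  (2,4): δ = 55.46°  ·
  (2,5): δ = 24.04°  ✓
  (2,6): δ = 69.80°  ·
  (3,4): δ = 101.68°  ·
  (3,5): δ = 22.19°  ✓
  (3,6): δ = 23.58°  ✓
  (4,5): δ = 100.50°  ·
  (4,6): δ = 54.74°  ·
  (5,6): δ = 134.24°  ·
antipodal pairs: 5

count = 5; pairs: (0,4), (1,4), (2,5), (3,5), (3,6)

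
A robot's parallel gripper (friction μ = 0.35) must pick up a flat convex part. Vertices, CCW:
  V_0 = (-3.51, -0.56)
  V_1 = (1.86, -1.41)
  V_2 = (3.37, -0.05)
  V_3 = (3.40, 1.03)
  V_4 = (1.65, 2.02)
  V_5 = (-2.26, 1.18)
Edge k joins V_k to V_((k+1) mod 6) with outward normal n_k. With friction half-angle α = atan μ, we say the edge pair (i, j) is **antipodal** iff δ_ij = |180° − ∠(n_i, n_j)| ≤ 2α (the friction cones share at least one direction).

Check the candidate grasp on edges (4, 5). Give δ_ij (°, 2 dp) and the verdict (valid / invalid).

α = atan 0.35 = 19.29°;  2α = 38.58°
edge 4: e_4 = (-3.91, -0.84);  n_4 = (-0.2100, +0.9777)
edge 5: e_5 = (-1.25, -1.74);  n_5 = (-0.8122, +0.5834)
∠(n_4, n_5) = 42.18°
δ = |180° − 42.18°| = 137.82°
137.82° > 2α = 38.58°  →  invalid

δ = 137.82°, invalid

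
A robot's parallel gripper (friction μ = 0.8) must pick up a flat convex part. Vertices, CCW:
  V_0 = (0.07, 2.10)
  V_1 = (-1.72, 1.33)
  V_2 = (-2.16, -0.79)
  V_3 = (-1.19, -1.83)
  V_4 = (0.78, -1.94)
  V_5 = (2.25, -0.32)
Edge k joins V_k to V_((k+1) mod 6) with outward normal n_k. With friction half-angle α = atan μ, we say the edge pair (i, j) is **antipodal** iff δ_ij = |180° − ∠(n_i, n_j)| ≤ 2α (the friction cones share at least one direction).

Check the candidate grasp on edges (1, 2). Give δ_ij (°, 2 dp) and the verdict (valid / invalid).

δ = 125.27°, invalid

α = atan 0.8 = 38.66°;  2α = 77.32°
edge 1: e_1 = (-0.44, -2.12);  n_1 = (-0.9791, +0.2032)
edge 2: e_2 = (+0.97, -1.04);  n_2 = (-0.7313, -0.6821)
∠(n_1, n_2) = 54.73°
δ = |180° − 54.73°| = 125.27°
125.27° > 2α = 77.32°  →  invalid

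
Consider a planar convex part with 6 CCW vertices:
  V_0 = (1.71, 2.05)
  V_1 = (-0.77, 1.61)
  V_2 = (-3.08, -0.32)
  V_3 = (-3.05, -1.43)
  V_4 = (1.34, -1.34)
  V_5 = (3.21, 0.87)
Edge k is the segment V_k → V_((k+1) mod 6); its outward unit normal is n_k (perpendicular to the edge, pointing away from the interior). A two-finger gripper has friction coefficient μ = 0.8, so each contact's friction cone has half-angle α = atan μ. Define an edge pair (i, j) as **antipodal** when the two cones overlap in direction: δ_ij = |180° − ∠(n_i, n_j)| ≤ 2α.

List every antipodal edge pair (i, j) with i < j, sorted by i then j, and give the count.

count = 7; pairs: (0,3), (0,4), (1,3), (1,4), (2,4), (2,5), (3,5)

α = atan 0.8 = 38.66°;  2α = 77.32°
n_0 = (-0.1747, +0.9846)
n_1 = (-0.6412, +0.7674)
n_2 = (-0.9996, -0.0270)
n_3 = (+0.0205, -0.9998)
n_4 = (+0.7634, -0.6459)
n_5 = (+0.6183, +0.7860)
  (0,1): δ = 150.18°  ·
  (0,2): δ = 98.51°  ·
  (0,3): δ = 8.89°  ✓
  (0,4): δ = 39.70°  ✓
  (0,5): δ = 131.75°  ·
  (1,2): δ = 128.33°  ·
  (1,3): δ = 38.70°  ✓
  (1,4): δ = 9.88°  ✓
  (1,5): δ = 101.93°  ·
  (2,3): δ = 90.37°  ·
  (2,4): δ = 41.78°  ✓
  (2,5): δ = 50.26°  ✓
  (3,4): δ = 131.41°  ·
  (3,5): δ = 39.37°  ✓
  (4,5): δ = 87.95°  ·
antipodal pairs: 7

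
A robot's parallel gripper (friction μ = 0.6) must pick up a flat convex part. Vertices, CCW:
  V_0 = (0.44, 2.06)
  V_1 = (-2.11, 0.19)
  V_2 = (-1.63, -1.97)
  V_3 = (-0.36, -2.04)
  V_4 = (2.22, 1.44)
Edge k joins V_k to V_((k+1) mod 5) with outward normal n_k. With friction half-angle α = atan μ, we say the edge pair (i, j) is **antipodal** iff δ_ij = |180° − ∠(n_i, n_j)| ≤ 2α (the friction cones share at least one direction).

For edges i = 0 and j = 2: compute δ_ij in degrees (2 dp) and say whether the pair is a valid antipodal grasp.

α = atan 0.6 = 30.96°;  2α = 61.93°
edge 0: e_0 = (-2.55, -1.87);  n_0 = (-0.5914, +0.8064)
edge 2: e_2 = (+1.27, -0.07);  n_2 = (-0.0550, -0.9985)
∠(n_0, n_2) = 140.59°
δ = |180° − 140.59°| = 39.41°
39.41° ≤ 2α = 61.93°  →  valid

δ = 39.41°, valid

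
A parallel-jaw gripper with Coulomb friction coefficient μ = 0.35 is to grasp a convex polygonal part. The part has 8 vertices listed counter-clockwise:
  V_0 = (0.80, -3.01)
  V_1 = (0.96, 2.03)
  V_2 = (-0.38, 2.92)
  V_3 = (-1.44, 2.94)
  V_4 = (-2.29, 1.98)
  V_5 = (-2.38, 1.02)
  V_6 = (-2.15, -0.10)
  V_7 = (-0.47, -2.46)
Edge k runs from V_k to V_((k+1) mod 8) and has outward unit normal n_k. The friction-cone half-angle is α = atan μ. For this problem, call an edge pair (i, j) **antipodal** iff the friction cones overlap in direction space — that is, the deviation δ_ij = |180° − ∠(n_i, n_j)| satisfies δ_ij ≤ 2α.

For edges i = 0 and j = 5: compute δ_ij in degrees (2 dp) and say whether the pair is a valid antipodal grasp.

α = atan 0.35 = 19.29°;  2α = 38.58°
edge 0: e_0 = (+0.16, +5.04);  n_0 = (+0.9995, -0.0317)
edge 5: e_5 = (+0.23, -1.12);  n_5 = (-0.9796, -0.2012)
∠(n_0, n_5) = 166.58°
δ = |180° − 166.58°| = 13.42°
13.42° ≤ 2α = 38.58°  →  valid

δ = 13.42°, valid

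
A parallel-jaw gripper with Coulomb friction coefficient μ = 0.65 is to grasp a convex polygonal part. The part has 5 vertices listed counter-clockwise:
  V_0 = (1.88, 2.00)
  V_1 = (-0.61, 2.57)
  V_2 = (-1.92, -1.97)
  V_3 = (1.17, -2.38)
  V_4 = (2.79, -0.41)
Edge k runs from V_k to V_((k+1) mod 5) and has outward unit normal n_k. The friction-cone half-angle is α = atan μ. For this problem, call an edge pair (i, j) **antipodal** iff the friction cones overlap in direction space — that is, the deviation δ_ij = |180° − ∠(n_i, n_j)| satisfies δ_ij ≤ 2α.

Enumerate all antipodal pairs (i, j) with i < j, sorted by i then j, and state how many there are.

count = 5; pairs: (0,2), (0,3), (1,3), (1,4), (2,4)

α = atan 0.65 = 33.02°;  2α = 66.05°
n_0 = (+0.2231, +0.9748)
n_1 = (-0.9608, +0.2772)
n_2 = (-0.1315, -0.9913)
n_3 = (+0.7724, -0.6352)
n_4 = (+0.9355, +0.3532)
  (0,1): δ = 93.20°  ·
  (0,2): δ = 5.34°  ✓
  (0,3): δ = 63.46°  ✓
  (0,4): δ = 123.58°  ·
  (1,2): δ = 81.46°  ·
  (1,3): δ = 23.34°  ✓
  (1,4): δ = 36.78°  ✓
  (2,3): δ = 121.87°  ·
  (2,4): δ = 61.76°  ✓
  (3,4): δ = 119.88°  ·
antipodal pairs: 5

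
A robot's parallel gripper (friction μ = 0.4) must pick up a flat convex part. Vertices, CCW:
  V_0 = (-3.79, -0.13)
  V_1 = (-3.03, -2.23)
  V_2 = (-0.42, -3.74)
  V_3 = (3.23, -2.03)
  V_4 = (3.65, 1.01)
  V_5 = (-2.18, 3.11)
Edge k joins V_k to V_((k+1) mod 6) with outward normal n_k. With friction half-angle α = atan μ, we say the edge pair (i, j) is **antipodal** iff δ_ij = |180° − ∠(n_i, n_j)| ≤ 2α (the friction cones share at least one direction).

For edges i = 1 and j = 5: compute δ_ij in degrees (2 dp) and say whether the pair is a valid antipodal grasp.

α = atan 0.4 = 21.80°;  2α = 43.60°
edge 1: e_1 = (+2.61, -1.51);  n_1 = (-0.5008, -0.8656)
edge 5: e_5 = (-1.61, -3.24);  n_5 = (-0.8955, +0.4450)
∠(n_1, n_5) = 86.37°
δ = |180° − 86.37°| = 93.63°
93.63° > 2α = 43.60°  →  invalid

δ = 93.63°, invalid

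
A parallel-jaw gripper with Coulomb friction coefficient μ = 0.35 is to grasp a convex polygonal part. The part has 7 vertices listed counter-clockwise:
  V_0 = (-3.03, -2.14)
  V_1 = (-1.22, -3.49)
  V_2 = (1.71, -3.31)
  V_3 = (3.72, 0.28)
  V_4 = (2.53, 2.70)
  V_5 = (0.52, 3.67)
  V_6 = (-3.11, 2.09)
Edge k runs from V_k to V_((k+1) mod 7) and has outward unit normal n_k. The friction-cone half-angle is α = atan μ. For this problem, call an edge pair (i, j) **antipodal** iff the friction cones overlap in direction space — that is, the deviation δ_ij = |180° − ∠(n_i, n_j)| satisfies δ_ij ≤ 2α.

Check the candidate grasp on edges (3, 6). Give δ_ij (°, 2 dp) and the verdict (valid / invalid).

α = atan 0.35 = 19.29°;  2α = 38.58°
edge 3: e_3 = (-1.19, +2.42);  n_3 = (+0.8974, +0.4413)
edge 6: e_6 = (+0.08, -4.23);  n_6 = (-0.9998, -0.0189)
∠(n_3, n_6) = 154.90°
δ = |180° − 154.90°| = 25.10°
25.10° ≤ 2α = 38.58°  →  valid

δ = 25.10°, valid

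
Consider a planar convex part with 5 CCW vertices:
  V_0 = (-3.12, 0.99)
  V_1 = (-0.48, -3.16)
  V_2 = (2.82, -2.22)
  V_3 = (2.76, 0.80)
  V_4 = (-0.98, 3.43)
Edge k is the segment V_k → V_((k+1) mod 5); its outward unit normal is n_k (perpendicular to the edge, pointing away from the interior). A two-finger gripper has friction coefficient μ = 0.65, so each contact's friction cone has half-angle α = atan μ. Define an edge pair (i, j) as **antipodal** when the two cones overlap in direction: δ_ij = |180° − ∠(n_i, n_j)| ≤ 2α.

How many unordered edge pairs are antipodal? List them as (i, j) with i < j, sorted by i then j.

count = 5; pairs: (0,2), (0,3), (1,3), (1,4), (2,4)

α = atan 0.65 = 33.02°;  2α = 66.05°
n_0 = (-0.8437, -0.5367)
n_1 = (+0.2740, -0.9617)
n_2 = (+0.9998, +0.0199)
n_3 = (+0.5752, +0.8180)
n_4 = (-0.7518, +0.6594)
  (0,1): δ = 106.56°  ·
  (0,2): δ = 31.32°  ✓
  (0,3): δ = 22.42°  ✓
  (0,4): δ = 106.29°  ·
  (1,2): δ = 104.76°  ·
  (1,3): δ = 51.01°  ✓
  (1,4): δ = 32.85°  ✓
  (2,3): δ = 126.25°  ·
  (2,4): δ = 42.39°  ✓
  (3,4): δ = 96.14°  ·
antipodal pairs: 5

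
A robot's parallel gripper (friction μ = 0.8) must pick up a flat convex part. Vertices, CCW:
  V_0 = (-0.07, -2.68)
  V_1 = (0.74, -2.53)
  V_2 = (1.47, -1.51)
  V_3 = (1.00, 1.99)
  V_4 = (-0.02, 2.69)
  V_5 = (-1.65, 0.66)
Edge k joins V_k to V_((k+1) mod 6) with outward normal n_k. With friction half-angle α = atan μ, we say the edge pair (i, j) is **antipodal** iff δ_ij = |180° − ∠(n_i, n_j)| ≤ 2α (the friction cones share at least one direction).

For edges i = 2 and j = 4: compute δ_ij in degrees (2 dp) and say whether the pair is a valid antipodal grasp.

δ = 46.41°, valid

α = atan 0.8 = 38.66°;  2α = 77.32°
edge 2: e_2 = (-0.47, +3.50);  n_2 = (+0.9911, +0.1331)
edge 4: e_4 = (-1.63, -2.03);  n_4 = (-0.7797, +0.6261)
∠(n_2, n_4) = 133.59°
δ = |180° − 133.59°| = 46.41°
46.41° ≤ 2α = 77.32°  →  valid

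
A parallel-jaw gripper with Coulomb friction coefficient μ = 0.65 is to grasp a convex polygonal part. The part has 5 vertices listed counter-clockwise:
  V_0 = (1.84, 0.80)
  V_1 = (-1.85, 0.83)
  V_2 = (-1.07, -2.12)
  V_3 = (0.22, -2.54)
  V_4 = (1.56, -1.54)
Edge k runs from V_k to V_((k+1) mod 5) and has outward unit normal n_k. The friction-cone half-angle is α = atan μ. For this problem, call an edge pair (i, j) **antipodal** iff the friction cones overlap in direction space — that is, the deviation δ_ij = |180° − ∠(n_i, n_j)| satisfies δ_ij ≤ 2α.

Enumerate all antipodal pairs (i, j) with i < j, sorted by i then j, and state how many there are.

count = 3; pairs: (0,2), (0,3), (1,4)

α = atan 0.65 = 33.02°;  2α = 66.05°
n_0 = (+0.0081, +1.0000)
n_1 = (-0.9668, -0.2556)
n_2 = (-0.3096, -0.9509)
n_3 = (+0.5981, -0.8014)
n_4 = (+0.9929, -0.1188)
  (0,1): δ = 74.72°  ·
  (0,2): δ = 17.57°  ✓
  (0,3): δ = 37.20°  ✓
  (0,4): δ = 83.64°  ·
  (1,2): δ = 122.84°  ·
  (1,3): δ = 68.08°  ·
  (1,4): δ = 21.63°  ✓
  (2,3): δ = 125.23°  ·
  (2,4): δ = 78.79°  ·
  (3,4): δ = 133.56°  ·
antipodal pairs: 3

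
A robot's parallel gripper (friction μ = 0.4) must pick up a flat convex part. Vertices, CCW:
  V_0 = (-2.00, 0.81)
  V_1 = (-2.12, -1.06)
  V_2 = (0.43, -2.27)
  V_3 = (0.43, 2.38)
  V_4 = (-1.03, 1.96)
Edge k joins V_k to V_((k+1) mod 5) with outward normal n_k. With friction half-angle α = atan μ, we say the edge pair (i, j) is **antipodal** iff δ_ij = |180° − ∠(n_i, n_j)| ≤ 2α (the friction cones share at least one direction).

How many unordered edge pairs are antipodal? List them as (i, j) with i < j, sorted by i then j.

count = 3; pairs: (0,2), (1,3), (2,4)

α = atan 0.4 = 21.80°;  2α = 43.60°
n_0 = (-0.9979, +0.0640)
n_1 = (-0.4287, -0.9034)
n_2 = (+1.0000, -0.0000)
n_3 = (-0.2765, +0.9610)
n_4 = (-0.7644, +0.6447)
  (0,1): δ = 111.71°  ·
  (0,2): δ = 3.67°  ✓
  (0,3): δ = 109.72°  ·
  (0,4): δ = 143.52°  ·
  (1,2): δ = 64.62°  ·
  (1,3): δ = 41.43°  ✓
  (1,4): δ = 75.24°  ·
  (2,3): δ = 73.95°  ·
  (2,4): δ = 40.15°  ✓
  (3,4): δ = 146.20°  ·
antipodal pairs: 3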